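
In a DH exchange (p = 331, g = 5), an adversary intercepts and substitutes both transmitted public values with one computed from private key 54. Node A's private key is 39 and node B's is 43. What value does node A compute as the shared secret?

216

Node A receives an adversary's public value M = 5^54 mod 331 instead of the honest one.
5^1 ≡ 5 (mod 331)
5^2 = (5^1)^2 ≡ 5^2 = 25 ≡ 25 (mod 331)
5^4 = (5^2)^2 ≡ 25^2 = 625 ≡ 294 (mod 331)
5^8 = (5^4)^2 ≡ 294^2 = 86436 ≡ 45 (mod 331)
5^16 = (5^8)^2 ≡ 45^2 = 2025 ≡ 39 (mod 331)
5^32 = (5^16)^2 ≡ 39^2 = 1521 ≡ 197 (mod 331)
5^54 = 5^32 · 5^16 · 5^4 · 5^2 ≡ 197 · 39 · 294 · 25 ≡ 126 (mod 331).
So M = 126. Node A computes K = M^39 mod 331.
126^1 ≡ 126 (mod 331)
126^2 = (126^1)^2 ≡ 126^2 = 15876 ≡ 319 (mod 331)
126^4 = (126^2)^2 ≡ 319^2 = 101761 ≡ 144 (mod 331)
126^8 = (126^4)^2 ≡ 144^2 = 20736 ≡ 214 (mod 331)
126^16 = (126^8)^2 ≡ 214^2 = 45796 ≡ 118 (mod 331)
126^32 = (126^16)^2 ≡ 118^2 = 13924 ≡ 22 (mod 331)
126^39 = 126^32 · 126^4 · 126^2 · 126^1 ≡ 22 · 144 · 319 · 126 ≡ 216 (mod 331).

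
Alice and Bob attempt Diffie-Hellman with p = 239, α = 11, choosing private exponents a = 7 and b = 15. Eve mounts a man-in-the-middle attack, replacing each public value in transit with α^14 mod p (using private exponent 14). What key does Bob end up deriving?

Bob receives Eve's public value M = 11^14 mod 239 instead of the honest one.
11^1 ≡ 11 (mod 239)
11^2 = (11^1)^2 ≡ 11^2 = 121 ≡ 121 (mod 239)
11^4 = (11^2)^2 ≡ 121^2 = 14641 ≡ 62 (mod 239)
11^8 = (11^4)^2 ≡ 62^2 = 3844 ≡ 20 (mod 239)
11^14 = 11^8 · 11^4 · 11^2 ≡ 20 · 62 · 121 ≡ 187 (mod 239).
So M = 187. Bob computes K = M^15 mod 239.
187^1 ≡ 187 (mod 239)
187^2 = (187^1)^2 ≡ 187^2 = 34969 ≡ 75 (mod 239)
187^4 = (187^2)^2 ≡ 75^2 = 5625 ≡ 128 (mod 239)
187^8 = (187^4)^2 ≡ 128^2 = 16384 ≡ 132 (mod 239)
187^15 = 187^8 · 187^4 · 187^2 · 187^1 ≡ 132 · 128 · 75 · 187 ≡ 51 (mod 239).

51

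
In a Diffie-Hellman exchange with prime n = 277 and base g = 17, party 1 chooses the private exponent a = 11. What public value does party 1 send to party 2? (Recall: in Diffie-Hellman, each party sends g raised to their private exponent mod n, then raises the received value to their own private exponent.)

77

Public value = 17^11 mod 277.
17^1 ≡ 17 (mod 277)
17^2 = (17^1)^2 ≡ 17^2 = 289 ≡ 12 (mod 277)
17^4 = (17^2)^2 ≡ 12^2 = 144 ≡ 144 (mod 277)
17^8 = (17^4)^2 ≡ 144^2 = 20736 ≡ 238 (mod 277)
17^11 = 17^8 · 17^2 · 17^1 ≡ 238 · 12 · 17 ≡ 77 (mod 277).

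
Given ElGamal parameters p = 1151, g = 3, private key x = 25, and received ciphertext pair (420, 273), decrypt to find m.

Shared mask s = c₁^x mod p = 420^25 mod 1151.
420^1 ≡ 420 (mod 1151)
420^2 = (420^1)^2 ≡ 420^2 = 176400 ≡ 297 (mod 1151)
420^4 = (420^2)^2 ≡ 297^2 = 88209 ≡ 733 (mod 1151)
420^8 = (420^4)^2 ≡ 733^2 = 537289 ≡ 923 (mod 1151)
420^16 = (420^8)^2 ≡ 923^2 = 851929 ≡ 189 (mod 1151)
420^25 = 420^16 · 420^8 · 420^1 ≡ 189 · 923 · 420 ≡ 835 (mod 1151).
So s = 835; s⁻¹ ≡ 550 (mod 1151).
m = c₂ · s⁻¹ mod 1151 = 273 · 550 mod 1151 = 520.

520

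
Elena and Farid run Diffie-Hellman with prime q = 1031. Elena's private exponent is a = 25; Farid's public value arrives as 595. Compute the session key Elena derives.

Shared key K = 595^25 mod 1031.
595^1 ≡ 595 (mod 1031)
595^2 = (595^1)^2 ≡ 595^2 = 354025 ≡ 392 (mod 1031)
595^4 = (595^2)^2 ≡ 392^2 = 153664 ≡ 45 (mod 1031)
595^8 = (595^4)^2 ≡ 45^2 = 2025 ≡ 994 (mod 1031)
595^16 = (595^8)^2 ≡ 994^2 = 988036 ≡ 338 (mod 1031)
595^25 = 595^16 · 595^8 · 595^1 ≡ 338 · 994 · 595 ≡ 688 (mod 1031).

688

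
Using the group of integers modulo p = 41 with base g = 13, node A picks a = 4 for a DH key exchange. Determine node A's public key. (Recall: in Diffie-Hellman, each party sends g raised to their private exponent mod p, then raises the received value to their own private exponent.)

Public value = 13^4 mod 41.
13^1 ≡ 13 (mod 41)
13^2 = (13^1)^2 ≡ 13^2 = 169 ≡ 5 (mod 41)
13^4 = (13^2)^2 ≡ 5^2 = 25 ≡ 25 (mod 41)

25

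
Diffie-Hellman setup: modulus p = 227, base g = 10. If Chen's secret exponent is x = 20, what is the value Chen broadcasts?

Public value = 10^20 mod 227.
10^1 ≡ 10 (mod 227)
10^2 = (10^1)^2 ≡ 10^2 = 100 ≡ 100 (mod 227)
10^4 = (10^2)^2 ≡ 100^2 = 10000 ≡ 12 (mod 227)
10^8 = (10^4)^2 ≡ 12^2 = 144 ≡ 144 (mod 227)
10^16 = (10^8)^2 ≡ 144^2 = 20736 ≡ 79 (mod 227)
10^20 = 10^16 · 10^4 ≡ 79 · 12 ≡ 40 (mod 227).

40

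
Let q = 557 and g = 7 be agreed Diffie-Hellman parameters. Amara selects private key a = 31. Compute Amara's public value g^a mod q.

Public value = 7^31 mod 557.
7^1 ≡ 7 (mod 557)
7^2 = (7^1)^2 ≡ 7^2 = 49 ≡ 49 (mod 557)
7^4 = (7^2)^2 ≡ 49^2 = 2401 ≡ 173 (mod 557)
7^8 = (7^4)^2 ≡ 173^2 = 29929 ≡ 408 (mod 557)
7^16 = (7^8)^2 ≡ 408^2 = 166464 ≡ 478 (mod 557)
7^31 = 7^16 · 7^8 · 7^4 · 7^2 · 7^1 ≡ 478 · 408 · 173 · 49 · 7 ≡ 255 (mod 557).

255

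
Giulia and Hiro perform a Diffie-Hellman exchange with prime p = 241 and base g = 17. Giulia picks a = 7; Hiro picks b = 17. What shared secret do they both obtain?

85

Giulia sends A = g^a mod p = 17^7 mod 241.
17^1 ≡ 17 (mod 241)
17^2 = (17^1)^2 ≡ 17^2 = 289 ≡ 48 (mod 241)
17^4 = (17^2)^2 ≡ 48^2 = 2304 ≡ 135 (mod 241)
17^7 = 17^4 · 17^2 · 17^1 ≡ 135 · 48 · 17 ≡ 23 (mod 241).
So A = 23. Hiro then computes K = A^b mod p = 23^17 mod 241.
23^1 ≡ 23 (mod 241)
23^2 = (23^1)^2 ≡ 23^2 = 529 ≡ 47 (mod 241)
23^4 = (23^2)^2 ≡ 47^2 = 2209 ≡ 40 (mod 241)
23^8 = (23^4)^2 ≡ 40^2 = 1600 ≡ 154 (mod 241)
23^16 = (23^8)^2 ≡ 154^2 = 23716 ≡ 98 (mod 241)
23^17 = 23^16 · 23^1 ≡ 98 · 23 ≡ 85 (mod 241).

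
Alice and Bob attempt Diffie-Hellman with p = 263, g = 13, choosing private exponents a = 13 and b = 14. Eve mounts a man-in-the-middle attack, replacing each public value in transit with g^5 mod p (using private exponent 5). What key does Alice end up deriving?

9

Alice receives Eve's public value M = 13^5 mod 263 instead of the honest one.
13^1 ≡ 13 (mod 263)
13^2 = (13^1)^2 ≡ 13^2 = 169 ≡ 169 (mod 263)
13^4 = (13^2)^2 ≡ 169^2 = 28561 ≡ 157 (mod 263)
13^5 = 13^4 · 13^1 ≡ 157 · 13 ≡ 200 (mod 263).
So M = 200. Alice computes K = M^13 mod 263.
200^1 ≡ 200 (mod 263)
200^2 = (200^1)^2 ≡ 200^2 = 40000 ≡ 24 (mod 263)
200^4 = (200^2)^2 ≡ 24^2 = 576 ≡ 50 (mod 263)
200^8 = (200^4)^2 ≡ 50^2 = 2500 ≡ 133 (mod 263)
200^13 = 200^8 · 200^4 · 200^1 ≡ 133 · 50 · 200 ≡ 9 (mod 263).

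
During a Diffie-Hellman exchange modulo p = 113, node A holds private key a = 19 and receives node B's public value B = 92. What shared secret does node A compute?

27

Shared key K = 92^19 mod 113.
92^1 ≡ 92 (mod 113)
92^2 = (92^1)^2 ≡ 92^2 = 8464 ≡ 102 (mod 113)
92^4 = (92^2)^2 ≡ 102^2 = 10404 ≡ 8 (mod 113)
92^8 = (92^4)^2 ≡ 8^2 = 64 ≡ 64 (mod 113)
92^16 = (92^8)^2 ≡ 64^2 = 4096 ≡ 28 (mod 113)
92^19 = 92^16 · 92^2 · 92^1 ≡ 28 · 102 · 92 ≡ 27 (mod 113).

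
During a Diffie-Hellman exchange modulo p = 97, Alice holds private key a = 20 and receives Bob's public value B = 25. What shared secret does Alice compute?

16

Shared key K = 25^20 mod 97.
25^1 ≡ 25 (mod 97)
25^2 = (25^1)^2 ≡ 25^2 = 625 ≡ 43 (mod 97)
25^4 = (25^2)^2 ≡ 43^2 = 1849 ≡ 6 (mod 97)
25^8 = (25^4)^2 ≡ 6^2 = 36 ≡ 36 (mod 97)
25^16 = (25^8)^2 ≡ 36^2 = 1296 ≡ 35 (mod 97)
25^20 = 25^16 · 25^4 ≡ 35 · 6 ≡ 16 (mod 97).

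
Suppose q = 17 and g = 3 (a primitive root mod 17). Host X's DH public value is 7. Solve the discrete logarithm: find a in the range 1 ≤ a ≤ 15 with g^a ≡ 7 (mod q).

11

Try successive powers of 3 modulo 17:
3^1 ≡ 3
3^2 ≡ 9
3^3 ≡ 10
3^4 ≡ 13
3^5 ≡ 5
3^6 ≡ 15
3^7 ≡ 11
3^8 ≡ 16
3^9 ≡ 14
3^10 ≡ 8
3^11 ≡ 7
Found: a = 11.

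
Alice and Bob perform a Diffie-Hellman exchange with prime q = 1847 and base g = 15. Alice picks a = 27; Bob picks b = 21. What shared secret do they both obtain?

Alice sends A = g^a mod q = 15^27 mod 1847.
15^1 ≡ 15 (mod 1847)
15^2 = (15^1)^2 ≡ 15^2 = 225 ≡ 225 (mod 1847)
15^4 = (15^2)^2 ≡ 225^2 = 50625 ≡ 756 (mod 1847)
15^8 = (15^4)^2 ≡ 756^2 = 571536 ≡ 813 (mod 1847)
15^16 = (15^8)^2 ≡ 813^2 = 660969 ≡ 1590 (mod 1847)
15^27 = 15^16 · 15^8 · 15^2 · 15^1 ≡ 1590 · 813 · 225 · 15 ≡ 1337 (mod 1847).
So A = 1337. Bob then computes K = A^b mod q = 1337^21 mod 1847.
1337^1 ≡ 1337 (mod 1847)
1337^2 = (1337^1)^2 ≡ 1337^2 = 1787569 ≡ 1520 (mod 1847)
1337^4 = (1337^2)^2 ≡ 1520^2 = 2310400 ≡ 1650 (mod 1847)
1337^8 = (1337^4)^2 ≡ 1650^2 = 2722500 ≡ 22 (mod 1847)
1337^16 = (1337^8)^2 ≡ 22^2 = 484 ≡ 484 (mod 1847)
1337^21 = 1337^16 · 1337^4 · 1337^1 ≡ 484 · 1650 · 1337 ≡ 1511 (mod 1847).

1511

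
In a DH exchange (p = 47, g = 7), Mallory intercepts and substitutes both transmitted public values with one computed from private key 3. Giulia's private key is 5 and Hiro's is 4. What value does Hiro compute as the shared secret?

17

Hiro receives Mallory's public value M = 7^3 mod 47 instead of the honest one.
7^1 ≡ 7 (mod 47)
7^2 = (7^1)^2 ≡ 7^2 = 49 ≡ 2 (mod 47)
7^3 = 7^2 · 7^1 ≡ 2 · 7 ≡ 14 (mod 47).
So M = 14. Hiro computes K = M^4 mod 47.
14^1 ≡ 14 (mod 47)
14^2 = (14^1)^2 ≡ 14^2 = 196 ≡ 8 (mod 47)
14^4 = (14^2)^2 ≡ 8^2 = 64 ≡ 17 (mod 47)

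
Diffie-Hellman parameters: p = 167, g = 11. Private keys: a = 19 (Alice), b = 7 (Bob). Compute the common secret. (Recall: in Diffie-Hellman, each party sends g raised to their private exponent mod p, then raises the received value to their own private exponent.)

56

Bob sends B = g^b mod p = 11^7 mod 167.
11^1 ≡ 11 (mod 167)
11^2 = (11^1)^2 ≡ 11^2 = 121 ≡ 121 (mod 167)
11^4 = (11^2)^2 ≡ 121^2 = 14641 ≡ 112 (mod 167)
11^7 = 11^4 · 11^2 · 11^1 ≡ 112 · 121 · 11 ≡ 108 (mod 167).
So B = 108. Alice then computes K = B^a mod p = 108^19 mod 167.
108^1 ≡ 108 (mod 167)
108^2 = (108^1)^2 ≡ 108^2 = 11664 ≡ 141 (mod 167)
108^4 = (108^2)^2 ≡ 141^2 = 19881 ≡ 8 (mod 167)
108^8 = (108^4)^2 ≡ 8^2 = 64 ≡ 64 (mod 167)
108^16 = (108^8)^2 ≡ 64^2 = 4096 ≡ 88 (mod 167)
108^19 = 108^16 · 108^2 · 108^1 ≡ 88 · 141 · 108 ≡ 56 (mod 167).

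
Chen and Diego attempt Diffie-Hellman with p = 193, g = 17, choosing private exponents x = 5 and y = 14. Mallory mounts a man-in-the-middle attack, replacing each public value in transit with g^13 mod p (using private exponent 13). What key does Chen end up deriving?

77

Chen receives Mallory's public value M = 17^13 mod 193 instead of the honest one.
17^1 ≡ 17 (mod 193)
17^2 = (17^1)^2 ≡ 17^2 = 289 ≡ 96 (mod 193)
17^4 = (17^2)^2 ≡ 96^2 = 9216 ≡ 145 (mod 193)
17^8 = (17^4)^2 ≡ 145^2 = 21025 ≡ 181 (mod 193)
17^13 = 17^8 · 17^4 · 17^1 ≡ 181 · 145 · 17 ≡ 142 (mod 193).
So M = 142. Chen computes K = M^5 mod 193.
142^1 ≡ 142 (mod 193)
142^2 = (142^1)^2 ≡ 142^2 = 20164 ≡ 92 (mod 193)
142^4 = (142^2)^2 ≡ 92^2 = 8464 ≡ 165 (mod 193)
142^5 = 142^4 · 142^1 ≡ 165 · 142 ≡ 77 (mod 193).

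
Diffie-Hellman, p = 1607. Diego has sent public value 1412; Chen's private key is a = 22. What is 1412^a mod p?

Shared key K = 1412^22 mod 1607.
1412^1 ≡ 1412 (mod 1607)
1412^2 = (1412^1)^2 ≡ 1412^2 = 1993744 ≡ 1064 (mod 1607)
1412^4 = (1412^2)^2 ≡ 1064^2 = 1132096 ≡ 768 (mod 1607)
1412^8 = (1412^4)^2 ≡ 768^2 = 589824 ≡ 55 (mod 1607)
1412^16 = (1412^8)^2 ≡ 55^2 = 3025 ≡ 1418 (mod 1607)
1412^22 = 1412^16 · 1412^4 · 1412^2 ≡ 1418 · 768 · 1064 ≡ 614 (mod 1607).

614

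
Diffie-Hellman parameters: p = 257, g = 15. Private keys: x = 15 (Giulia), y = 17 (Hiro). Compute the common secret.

120

Hiro sends B = g^y mod p = 15^17 mod 257.
15^1 ≡ 15 (mod 257)
15^2 = (15^1)^2 ≡ 15^2 = 225 ≡ 225 (mod 257)
15^4 = (15^2)^2 ≡ 225^2 = 50625 ≡ 253 (mod 257)
15^8 = (15^4)^2 ≡ 253^2 = 64009 ≡ 16 (mod 257)
15^16 = (15^8)^2 ≡ 16^2 = 256 ≡ 256 (mod 257)
15^17 = 15^16 · 15^1 ≡ 256 · 15 ≡ 242 (mod 257).
So B = 242. Giulia then computes K = B^x mod p = 242^15 mod 257.
242^1 ≡ 242 (mod 257)
242^2 = (242^1)^2 ≡ 242^2 = 58564 ≡ 225 (mod 257)
242^4 = (242^2)^2 ≡ 225^2 = 50625 ≡ 253 (mod 257)
242^8 = (242^4)^2 ≡ 253^2 = 64009 ≡ 16 (mod 257)
242^15 = 242^8 · 242^4 · 242^2 · 242^1 ≡ 16 · 253 · 225 · 242 ≡ 120 (mod 257).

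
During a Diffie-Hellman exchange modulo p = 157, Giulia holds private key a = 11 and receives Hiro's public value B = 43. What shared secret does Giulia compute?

136

Shared key K = 43^11 mod 157.
43^1 ≡ 43 (mod 157)
43^2 = (43^1)^2 ≡ 43^2 = 1849 ≡ 122 (mod 157)
43^4 = (43^2)^2 ≡ 122^2 = 14884 ≡ 126 (mod 157)
43^8 = (43^4)^2 ≡ 126^2 = 15876 ≡ 19 (mod 157)
43^11 = 43^8 · 43^2 · 43^1 ≡ 19 · 122 · 43 ≡ 136 (mod 157).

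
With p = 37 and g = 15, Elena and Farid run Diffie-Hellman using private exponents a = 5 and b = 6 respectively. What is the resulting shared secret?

Elena sends A = g^a mod p = 15^5 mod 37.
15^1 ≡ 15 (mod 37)
15^2 = (15^1)^2 ≡ 15^2 = 225 ≡ 3 (mod 37)
15^4 = (15^2)^2 ≡ 3^2 = 9 ≡ 9 (mod 37)
15^5 = 15^4 · 15^1 ≡ 9 · 15 ≡ 24 (mod 37).
So A = 24. Farid then computes K = A^b mod p = 24^6 mod 37.
24^1 ≡ 24 (mod 37)
24^2 = (24^1)^2 ≡ 24^2 = 576 ≡ 21 (mod 37)
24^4 = (24^2)^2 ≡ 21^2 = 441 ≡ 34 (mod 37)
24^6 = 24^4 · 24^2 ≡ 34 · 21 ≡ 11 (mod 37).

11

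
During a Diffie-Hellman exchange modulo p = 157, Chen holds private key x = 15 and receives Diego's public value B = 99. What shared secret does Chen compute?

67

Shared key K = 99^15 mod 157.
99^1 ≡ 99 (mod 157)
99^2 = (99^1)^2 ≡ 99^2 = 9801 ≡ 67 (mod 157)
99^4 = (99^2)^2 ≡ 67^2 = 4489 ≡ 93 (mod 157)
99^8 = (99^4)^2 ≡ 93^2 = 8649 ≡ 14 (mod 157)
99^15 = 99^8 · 99^4 · 99^2 · 99^1 ≡ 14 · 93 · 67 · 99 ≡ 67 (mod 157).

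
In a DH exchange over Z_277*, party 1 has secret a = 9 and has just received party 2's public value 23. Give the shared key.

157

Shared key K = 23^9 mod 277.
23^1 ≡ 23 (mod 277)
23^2 = (23^1)^2 ≡ 23^2 = 529 ≡ 252 (mod 277)
23^4 = (23^2)^2 ≡ 252^2 = 63504 ≡ 71 (mod 277)
23^8 = (23^4)^2 ≡ 71^2 = 5041 ≡ 55 (mod 277)
23^9 = 23^8 · 23^1 ≡ 55 · 23 ≡ 157 (mod 277).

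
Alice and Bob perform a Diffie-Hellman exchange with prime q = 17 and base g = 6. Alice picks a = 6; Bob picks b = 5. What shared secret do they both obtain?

Alice sends A = g^a mod q = 6^6 mod 17.
6^1 ≡ 6 (mod 17)
6^2 = (6^1)^2 ≡ 6^2 = 36 ≡ 2 (mod 17)
6^4 = (6^2)^2 ≡ 2^2 = 4 ≡ 4 (mod 17)
6^6 = 6^4 · 6^2 ≡ 4 · 2 ≡ 8 (mod 17).
So A = 8. Bob then computes K = A^b mod q = 8^5 mod 17.
8^1 ≡ 8 (mod 17)
8^2 = (8^1)^2 ≡ 8^2 = 64 ≡ 13 (mod 17)
8^4 = (8^2)^2 ≡ 13^2 = 169 ≡ 16 (mod 17)
8^5 = 8^4 · 8^1 ≡ 16 · 8 ≡ 9 (mod 17).

9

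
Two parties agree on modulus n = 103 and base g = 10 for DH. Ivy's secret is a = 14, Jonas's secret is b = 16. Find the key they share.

Jonas sends B = g^b mod n = 10^16 mod 103.
10^1 ≡ 10 (mod 103)
10^2 = (10^1)^2 ≡ 10^2 = 100 ≡ 100 (mod 103)
10^4 = (10^2)^2 ≡ 100^2 = 10000 ≡ 9 (mod 103)
10^8 = (10^4)^2 ≡ 9^2 = 81 ≡ 81 (mod 103)
10^16 = (10^8)^2 ≡ 81^2 = 6561 ≡ 72 (mod 103)
So B = 72. Ivy then computes K = B^a mod n = 72^14 mod 103.
72^1 ≡ 72 (mod 103)
72^2 = (72^1)^2 ≡ 72^2 = 5184 ≡ 34 (mod 103)
72^4 = (72^2)^2 ≡ 34^2 = 1156 ≡ 23 (mod 103)
72^8 = (72^4)^2 ≡ 23^2 = 529 ≡ 14 (mod 103)
72^14 = 72^8 · 72^4 · 72^2 ≡ 14 · 23 · 34 ≡ 30 (mod 103).

30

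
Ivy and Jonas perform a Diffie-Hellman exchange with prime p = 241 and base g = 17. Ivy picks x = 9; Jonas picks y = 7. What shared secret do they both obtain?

Jonas sends B = g^y mod p = 17^7 mod 241.
17^1 ≡ 17 (mod 241)
17^2 = (17^1)^2 ≡ 17^2 = 289 ≡ 48 (mod 241)
17^4 = (17^2)^2 ≡ 48^2 = 2304 ≡ 135 (mod 241)
17^7 = 17^4 · 17^2 · 17^1 ≡ 135 · 48 · 17 ≡ 23 (mod 241).
So B = 23. Ivy then computes K = B^x mod p = 23^9 mod 241.
23^1 ≡ 23 (mod 241)
23^2 = (23^1)^2 ≡ 23^2 = 529 ≡ 47 (mod 241)
23^4 = (23^2)^2 ≡ 47^2 = 2209 ≡ 40 (mod 241)
23^8 = (23^4)^2 ≡ 40^2 = 1600 ≡ 154 (mod 241)
23^9 = 23^8 · 23^1 ≡ 154 · 23 ≡ 168 (mod 241).

168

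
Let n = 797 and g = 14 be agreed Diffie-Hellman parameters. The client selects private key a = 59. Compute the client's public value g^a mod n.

Public value = 14^59 mod 797.
14^1 ≡ 14 (mod 797)
14^2 = (14^1)^2 ≡ 14^2 = 196 ≡ 196 (mod 797)
14^4 = (14^2)^2 ≡ 196^2 = 38416 ≡ 160 (mod 797)
14^8 = (14^4)^2 ≡ 160^2 = 25600 ≡ 96 (mod 797)
14^16 = (14^8)^2 ≡ 96^2 = 9216 ≡ 449 (mod 797)
14^32 = (14^16)^2 ≡ 449^2 = 201601 ≡ 757 (mod 797)
14^59 = 14^32 · 14^16 · 14^8 · 14^2 · 14^1 ≡ 757 · 449 · 96 · 196 · 14 ≡ 570 (mod 797).

570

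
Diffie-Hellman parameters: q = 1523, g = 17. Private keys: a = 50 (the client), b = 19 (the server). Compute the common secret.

The server sends B = g^b mod q = 17^19 mod 1523.
17^1 ≡ 17 (mod 1523)
17^2 = (17^1)^2 ≡ 17^2 = 289 ≡ 289 (mod 1523)
17^4 = (17^2)^2 ≡ 289^2 = 83521 ≡ 1279 (mod 1523)
17^8 = (17^4)^2 ≡ 1279^2 = 1635841 ≡ 139 (mod 1523)
17^16 = (17^8)^2 ≡ 139^2 = 19321 ≡ 1045 (mod 1523)
17^19 = 17^16 · 17^2 · 17^1 ≡ 1045 · 289 · 17 ≡ 52 (mod 1523).
So B = 52. The client then computes K = B^a mod q = 52^50 mod 1523.
52^1 ≡ 52 (mod 1523)
52^2 = (52^1)^2 ≡ 52^2 = 2704 ≡ 1181 (mod 1523)
52^4 = (52^2)^2 ≡ 1181^2 = 1394761 ≡ 1216 (mod 1523)
52^8 = (52^4)^2 ≡ 1216^2 = 1478656 ≡ 1346 (mod 1523)
52^16 = (52^8)^2 ≡ 1346^2 = 1811716 ≡ 869 (mod 1523)
52^32 = (52^16)^2 ≡ 869^2 = 755161 ≡ 1276 (mod 1523)
52^50 = 52^32 · 52^16 · 52^2 ≡ 1276 · 869 · 1181 ≡ 829 (mod 1523).

829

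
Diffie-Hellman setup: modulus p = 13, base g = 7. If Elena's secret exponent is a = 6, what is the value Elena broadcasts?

Public value = 7^6 (mod 13).
7^1 ≡ 7 (mod 13)
7^2 = (7^1)^2 ≡ 7^2 = 49 ≡ 10 (mod 13)
7^4 = (7^2)^2 ≡ 10^2 = 100 ≡ 9 (mod 13)
7^6 = 7^4 · 7^2 ≡ 9 · 10 ≡ 12 (mod 13).

12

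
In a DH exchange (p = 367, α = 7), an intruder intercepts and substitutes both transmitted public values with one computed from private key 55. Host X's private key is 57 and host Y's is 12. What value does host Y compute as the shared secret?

Host Y receives an intruder's public value M = 7^55 mod 367 instead of the honest one.
7^1 ≡ 7 (mod 367)
7^2 = (7^1)^2 ≡ 7^2 = 49 ≡ 49 (mod 367)
7^4 = (7^2)^2 ≡ 49^2 = 2401 ≡ 199 (mod 367)
7^8 = (7^4)^2 ≡ 199^2 = 39601 ≡ 332 (mod 367)
7^16 = (7^8)^2 ≡ 332^2 = 110224 ≡ 124 (mod 367)
7^32 = (7^16)^2 ≡ 124^2 = 15376 ≡ 329 (mod 367)
7^55 = 7^32 · 7^16 · 7^4 · 7^2 · 7^1 ≡ 329 · 124 · 199 · 49 · 7 ≡ 72 (mod 367).
So M = 72. Host Y computes K = M^12 mod 367.
72^1 ≡ 72 (mod 367)
72^2 = (72^1)^2 ≡ 72^2 = 5184 ≡ 46 (mod 367)
72^4 = (72^2)^2 ≡ 46^2 = 2116 ≡ 281 (mod 367)
72^8 = (72^4)^2 ≡ 281^2 = 78961 ≡ 56 (mod 367)
72^12 = 72^8 · 72^4 ≡ 56 · 281 ≡ 322 (mod 367).

322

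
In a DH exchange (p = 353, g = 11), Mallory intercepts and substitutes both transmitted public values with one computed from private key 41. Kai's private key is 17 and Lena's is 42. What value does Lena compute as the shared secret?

146

Lena receives Mallory's public value M = 11^41 mod 353 instead of the honest one.
11^1 ≡ 11 (mod 353)
11^2 = (11^1)^2 ≡ 11^2 = 121 ≡ 121 (mod 353)
11^4 = (11^2)^2 ≡ 121^2 = 14641 ≡ 168 (mod 353)
11^8 = (11^4)^2 ≡ 168^2 = 28224 ≡ 337 (mod 353)
11^16 = (11^8)^2 ≡ 337^2 = 113569 ≡ 256 (mod 353)
11^32 = (11^16)^2 ≡ 256^2 = 65536 ≡ 231 (mod 353)
11^41 = 11^32 · 11^8 · 11^1 ≡ 231 · 337 · 11 ≡ 292 (mod 353).
So M = 292. Lena computes K = M^42 mod 353.
292^1 ≡ 292 (mod 353)
292^2 = (292^1)^2 ≡ 292^2 = 85264 ≡ 191 (mod 353)
292^4 = (292^2)^2 ≡ 191^2 = 36481 ≡ 122 (mod 353)
292^8 = (292^4)^2 ≡ 122^2 = 14884 ≡ 58 (mod 353)
292^16 = (292^8)^2 ≡ 58^2 = 3364 ≡ 187 (mod 353)
292^32 = (292^16)^2 ≡ 187^2 = 34969 ≡ 22 (mod 353)
292^42 = 292^32 · 292^8 · 292^2 ≡ 22 · 58 · 191 ≡ 146 (mod 353).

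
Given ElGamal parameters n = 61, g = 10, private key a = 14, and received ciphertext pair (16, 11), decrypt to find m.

54

Shared mask s = c₁^a mod n = 16^14 mod 61.
16^1 ≡ 16 (mod 61)
16^2 = (16^1)^2 ≡ 16^2 = 256 ≡ 12 (mod 61)
16^4 = (16^2)^2 ≡ 12^2 = 144 ≡ 22 (mod 61)
16^8 = (16^4)^2 ≡ 22^2 = 484 ≡ 57 (mod 61)
16^14 = 16^8 · 16^4 · 16^2 ≡ 57 · 22 · 12 ≡ 42 (mod 61).
So s = 42; s⁻¹ ≡ 16 (mod 61).
m = c₂ · s⁻¹ mod 61 = 11 · 16 mod 61 = 54.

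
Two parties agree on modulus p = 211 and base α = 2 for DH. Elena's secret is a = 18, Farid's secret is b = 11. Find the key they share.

114

Farid sends B = α^b mod p = 2^11 mod 211.
2^1 ≡ 2 (mod 211)
2^2 = (2^1)^2 ≡ 2^2 = 4 ≡ 4 (mod 211)
2^4 = (2^2)^2 ≡ 4^2 = 16 ≡ 16 (mod 211)
2^8 = (2^4)^2 ≡ 16^2 = 256 ≡ 45 (mod 211)
2^11 = 2^8 · 2^2 · 2^1 ≡ 45 · 4 · 2 ≡ 149 (mod 211).
So B = 149. Elena then computes K = B^a mod p = 149^18 mod 211.
149^1 ≡ 149 (mod 211)
149^2 = (149^1)^2 ≡ 149^2 = 22201 ≡ 46 (mod 211)
149^4 = (149^2)^2 ≡ 46^2 = 2116 ≡ 6 (mod 211)
149^8 = (149^4)^2 ≡ 6^2 = 36 ≡ 36 (mod 211)
149^16 = (149^8)^2 ≡ 36^2 = 1296 ≡ 30 (mod 211)
149^18 = 149^16 · 149^2 ≡ 30 · 46 ≡ 114 (mod 211).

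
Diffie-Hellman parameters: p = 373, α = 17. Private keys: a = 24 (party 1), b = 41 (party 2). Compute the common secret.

144

Party 2 sends B = α^b mod p = 17^41 mod 373.
17^1 ≡ 17 (mod 373)
17^2 = (17^1)^2 ≡ 17^2 = 289 ≡ 289 (mod 373)
17^4 = (17^2)^2 ≡ 289^2 = 83521 ≡ 342 (mod 373)
17^8 = (17^4)^2 ≡ 342^2 = 116964 ≡ 215 (mod 373)
17^16 = (17^8)^2 ≡ 215^2 = 46225 ≡ 346 (mod 373)
17^32 = (17^16)^2 ≡ 346^2 = 119716 ≡ 356 (mod 373)
17^41 = 17^32 · 17^8 · 17^1 ≡ 356 · 215 · 17 ≡ 156 (mod 373).
So B = 156. Party 1 then computes K = B^a mod p = 156^24 mod 373.
156^1 ≡ 156 (mod 373)
156^2 = (156^1)^2 ≡ 156^2 = 24336 ≡ 91 (mod 373)
156^4 = (156^2)^2 ≡ 91^2 = 8281 ≡ 75 (mod 373)
156^8 = (156^4)^2 ≡ 75^2 = 5625 ≡ 30 (mod 373)
156^16 = (156^8)^2 ≡ 30^2 = 900 ≡ 154 (mod 373)
156^24 = 156^16 · 156^8 ≡ 154 · 30 ≡ 144 (mod 373).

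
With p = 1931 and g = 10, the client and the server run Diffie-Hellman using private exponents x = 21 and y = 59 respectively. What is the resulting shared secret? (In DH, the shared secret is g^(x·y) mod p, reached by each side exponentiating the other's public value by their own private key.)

442

The server sends B = g^y mod p = 10^59 mod 1931.
10^1 ≡ 10 (mod 1931)
10^2 = (10^1)^2 ≡ 10^2 = 100 ≡ 100 (mod 1931)
10^4 = (10^2)^2 ≡ 100^2 = 10000 ≡ 345 (mod 1931)
10^8 = (10^4)^2 ≡ 345^2 = 119025 ≡ 1234 (mod 1931)
10^16 = (10^8)^2 ≡ 1234^2 = 1522756 ≡ 1128 (mod 1931)
10^32 = (10^16)^2 ≡ 1128^2 = 1272384 ≡ 1786 (mod 1931)
10^59 = 10^32 · 10^16 · 10^8 · 10^2 · 10^1 ≡ 1786 · 1128 · 1234 · 100 · 10 ≡ 188 (mod 1931).
So B = 188. The client then computes K = B^x mod p = 188^21 mod 1931.
188^1 ≡ 188 (mod 1931)
188^2 = (188^1)^2 ≡ 188^2 = 35344 ≡ 586 (mod 1931)
188^4 = (188^2)^2 ≡ 586^2 = 343396 ≡ 1609 (mod 1931)
188^8 = (188^4)^2 ≡ 1609^2 = 2588881 ≡ 1341 (mod 1931)
188^16 = (188^8)^2 ≡ 1341^2 = 1798281 ≡ 520 (mod 1931)
188^21 = 188^16 · 188^4 · 188^1 ≡ 520 · 1609 · 188 ≡ 442 (mod 1931).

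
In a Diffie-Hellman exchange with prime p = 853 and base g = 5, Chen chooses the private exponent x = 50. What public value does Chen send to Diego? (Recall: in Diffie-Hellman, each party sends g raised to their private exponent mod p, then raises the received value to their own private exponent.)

706

Public value = 5^50 (mod 853).
5^1 ≡ 5 (mod 853)
5^2 = (5^1)^2 ≡ 5^2 = 25 ≡ 25 (mod 853)
5^4 = (5^2)^2 ≡ 25^2 = 625 ≡ 625 (mod 853)
5^8 = (5^4)^2 ≡ 625^2 = 390625 ≡ 804 (mod 853)
5^16 = (5^8)^2 ≡ 804^2 = 646416 ≡ 695 (mod 853)
5^32 = (5^16)^2 ≡ 695^2 = 483025 ≡ 227 (mod 853)
5^50 = 5^32 · 5^16 · 5^2 ≡ 227 · 695 · 25 ≡ 706 (mod 853).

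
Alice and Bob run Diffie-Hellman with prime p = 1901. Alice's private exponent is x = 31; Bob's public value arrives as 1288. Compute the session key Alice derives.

301

Shared key K = 1288^31 mod 1901.
1288^1 ≡ 1288 (mod 1901)
1288^2 = (1288^1)^2 ≡ 1288^2 = 1658944 ≡ 1272 (mod 1901)
1288^4 = (1288^2)^2 ≡ 1272^2 = 1617984 ≡ 233 (mod 1901)
1288^8 = (1288^4)^2 ≡ 233^2 = 54289 ≡ 1061 (mod 1901)
1288^16 = (1288^8)^2 ≡ 1061^2 = 1125721 ≡ 329 (mod 1901)
1288^31 = 1288^16 · 1288^8 · 1288^4 · 1288^2 · 1288^1 ≡ 329 · 1061 · 233 · 1272 · 1288 ≡ 301 (mod 1901).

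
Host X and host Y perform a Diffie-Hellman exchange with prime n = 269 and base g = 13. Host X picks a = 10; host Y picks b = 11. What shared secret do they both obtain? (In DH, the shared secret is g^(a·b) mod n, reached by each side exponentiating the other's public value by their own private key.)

Host Y sends B = g^b mod n = 13^11 mod 269.
13^1 ≡ 13 (mod 269)
13^2 = (13^1)^2 ≡ 13^2 = 169 ≡ 169 (mod 269)
13^4 = (13^2)^2 ≡ 169^2 = 28561 ≡ 47 (mod 269)
13^8 = (13^4)^2 ≡ 47^2 = 2209 ≡ 57 (mod 269)
13^11 = 13^8 · 13^2 · 13^1 ≡ 57 · 169 · 13 ≡ 144 (mod 269).
So B = 144. Host X then computes K = B^a mod n = 144^10 mod 269.
144^1 ≡ 144 (mod 269)
144^2 = (144^1)^2 ≡ 144^2 = 20736 ≡ 23 (mod 269)
144^4 = (144^2)^2 ≡ 23^2 = 529 ≡ 260 (mod 269)
144^8 = (144^4)^2 ≡ 260^2 = 67600 ≡ 81 (mod 269)
144^10 = 144^8 · 144^2 ≡ 81 · 23 ≡ 249 (mod 269).

249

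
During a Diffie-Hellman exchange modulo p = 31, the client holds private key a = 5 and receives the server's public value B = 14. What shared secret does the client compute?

5

Shared key K = 14^5 mod 31.
14^1 ≡ 14 (mod 31)
14^2 = (14^1)^2 ≡ 14^2 = 196 ≡ 10 (mod 31)
14^4 = (14^2)^2 ≡ 10^2 = 100 ≡ 7 (mod 31)
14^5 = 14^4 · 14^1 ≡ 7 · 14 ≡ 5 (mod 31).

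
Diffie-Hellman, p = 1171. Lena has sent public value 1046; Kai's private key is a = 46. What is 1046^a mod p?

Shared key K = 1046^46 mod 1171.
1046^1 ≡ 1046 (mod 1171)
1046^2 = (1046^1)^2 ≡ 1046^2 = 1094116 ≡ 402 (mod 1171)
1046^4 = (1046^2)^2 ≡ 402^2 = 161604 ≡ 6 (mod 1171)
1046^8 = (1046^4)^2 ≡ 6^2 = 36 ≡ 36 (mod 1171)
1046^16 = (1046^8)^2 ≡ 36^2 = 1296 ≡ 125 (mod 1171)
1046^32 = (1046^16)^2 ≡ 125^2 = 15625 ≡ 402 (mod 1171)
1046^46 = 1046^32 · 1046^8 · 1046^4 · 1046^2 ≡ 402 · 36 · 6 · 402 ≡ 125 (mod 1171).

125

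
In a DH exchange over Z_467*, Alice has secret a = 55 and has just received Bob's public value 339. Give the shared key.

112

Shared key K = 339^55 mod 467.
339^1 ≡ 339 (mod 467)
339^2 = (339^1)^2 ≡ 339^2 = 114921 ≡ 39 (mod 467)
339^4 = (339^2)^2 ≡ 39^2 = 1521 ≡ 120 (mod 467)
339^8 = (339^4)^2 ≡ 120^2 = 14400 ≡ 390 (mod 467)
339^16 = (339^8)^2 ≡ 390^2 = 152100 ≡ 325 (mod 467)
339^32 = (339^16)^2 ≡ 325^2 = 105625 ≡ 83 (mod 467)
339^55 = 339^32 · 339^16 · 339^4 · 339^2 · 339^1 ≡ 83 · 325 · 120 · 39 · 339 ≡ 112 (mod 467).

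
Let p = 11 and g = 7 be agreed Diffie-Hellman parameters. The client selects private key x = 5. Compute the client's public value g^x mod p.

Public value = 7^5 mod 11.
7^1 ≡ 7 (mod 11)
7^2 = (7^1)^2 ≡ 7^2 = 49 ≡ 5 (mod 11)
7^4 = (7^2)^2 ≡ 5^2 = 25 ≡ 3 (mod 11)
7^5 = 7^4 · 7^1 ≡ 3 · 7 ≡ 10 (mod 11).

10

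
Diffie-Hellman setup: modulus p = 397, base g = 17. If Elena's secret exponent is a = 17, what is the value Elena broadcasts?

Public value = 17^17 (mod 397).
17^1 ≡ 17 (mod 397)
17^2 = (17^1)^2 ≡ 17^2 = 289 ≡ 289 (mod 397)
17^4 = (17^2)^2 ≡ 289^2 = 83521 ≡ 151 (mod 397)
17^8 = (17^4)^2 ≡ 151^2 = 22801 ≡ 172 (mod 397)
17^16 = (17^8)^2 ≡ 172^2 = 29584 ≡ 206 (mod 397)
17^17 = 17^16 · 17^1 ≡ 206 · 17 ≡ 326 (mod 397).

326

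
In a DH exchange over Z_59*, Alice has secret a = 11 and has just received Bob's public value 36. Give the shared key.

Shared key K = 36^11 mod 59.
36^1 ≡ 36 (mod 59)
36^2 = (36^1)^2 ≡ 36^2 = 1296 ≡ 57 (mod 59)
36^4 = (36^2)^2 ≡ 57^2 = 3249 ≡ 4 (mod 59)
36^8 = (36^4)^2 ≡ 4^2 = 16 ≡ 16 (mod 59)
36^11 = 36^8 · 36^2 · 36^1 ≡ 16 · 57 · 36 ≡ 28 (mod 59).

28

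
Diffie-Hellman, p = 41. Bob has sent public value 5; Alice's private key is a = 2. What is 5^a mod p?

25

Shared key K = 5^2 mod 41.
5^1 ≡ 5 (mod 41)
5^2 = (5^1)^2 ≡ 5^2 = 25 ≡ 25 (mod 41)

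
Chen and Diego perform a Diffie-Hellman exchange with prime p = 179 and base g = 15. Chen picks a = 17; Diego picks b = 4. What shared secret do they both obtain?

56

Diego sends B = g^b mod p = 15^4 mod 179.
15^1 ≡ 15 (mod 179)
15^2 = (15^1)^2 ≡ 15^2 = 225 ≡ 46 (mod 179)
15^4 = (15^2)^2 ≡ 46^2 = 2116 ≡ 147 (mod 179)
So B = 147. Chen then computes K = B^a mod p = 147^17 mod 179.
147^1 ≡ 147 (mod 179)
147^2 = (147^1)^2 ≡ 147^2 = 21609 ≡ 129 (mod 179)
147^4 = (147^2)^2 ≡ 129^2 = 16641 ≡ 173 (mod 179)
147^8 = (147^4)^2 ≡ 173^2 = 29929 ≡ 36 (mod 179)
147^16 = (147^8)^2 ≡ 36^2 = 1296 ≡ 43 (mod 179)
147^17 = 147^16 · 147^1 ≡ 43 · 147 ≡ 56 (mod 179).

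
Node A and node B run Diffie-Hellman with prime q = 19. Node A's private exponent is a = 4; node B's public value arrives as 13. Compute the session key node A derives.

4

Shared key K = 13^4 mod 19.
13^1 ≡ 13 (mod 19)
13^2 = (13^1)^2 ≡ 13^2 = 169 ≡ 17 (mod 19)
13^4 = (13^2)^2 ≡ 17^2 = 289 ≡ 4 (mod 19)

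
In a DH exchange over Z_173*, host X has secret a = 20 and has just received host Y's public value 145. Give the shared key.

Shared key K = 145^20 mod 173.
145^1 ≡ 145 (mod 173)
145^2 = (145^1)^2 ≡ 145^2 = 21025 ≡ 92 (mod 173)
145^4 = (145^2)^2 ≡ 92^2 = 8464 ≡ 160 (mod 173)
145^8 = (145^4)^2 ≡ 160^2 = 25600 ≡ 169 (mod 173)
145^16 = (145^8)^2 ≡ 169^2 = 28561 ≡ 16 (mod 173)
145^20 = 145^16 · 145^4 ≡ 16 · 160 ≡ 138 (mod 173).

138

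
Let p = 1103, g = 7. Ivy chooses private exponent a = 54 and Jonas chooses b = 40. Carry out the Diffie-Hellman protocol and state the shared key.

Ivy sends A = g^a mod p = 7^54 mod 1103.
7^1 ≡ 7 (mod 1103)
7^2 = (7^1)^2 ≡ 7^2 = 49 ≡ 49 (mod 1103)
7^4 = (7^2)^2 ≡ 49^2 = 2401 ≡ 195 (mod 1103)
7^8 = (7^4)^2 ≡ 195^2 = 38025 ≡ 523 (mod 1103)
7^16 = (7^8)^2 ≡ 523^2 = 273529 ≡ 1088 (mod 1103)
7^32 = (7^16)^2 ≡ 1088^2 = 1183744 ≡ 225 (mod 1103)
7^54 = 7^32 · 7^16 · 7^4 · 7^2 ≡ 225 · 1088 · 195 · 49 ≡ 286 (mod 1103).
So A = 286. Jonas then computes K = A^b mod p = 286^40 mod 1103.
286^1 ≡ 286 (mod 1103)
286^2 = (286^1)^2 ≡ 286^2 = 81796 ≡ 174 (mod 1103)
286^4 = (286^2)^2 ≡ 174^2 = 30276 ≡ 495 (mod 1103)
286^8 = (286^4)^2 ≡ 495^2 = 245025 ≡ 159 (mod 1103)
286^16 = (286^8)^2 ≡ 159^2 = 25281 ≡ 1015 (mod 1103)
286^32 = (286^16)^2 ≡ 1015^2 = 1030225 ≡ 23 (mod 1103)
286^40 = 286^32 · 286^8 ≡ 23 · 159 ≡ 348 (mod 1103).

348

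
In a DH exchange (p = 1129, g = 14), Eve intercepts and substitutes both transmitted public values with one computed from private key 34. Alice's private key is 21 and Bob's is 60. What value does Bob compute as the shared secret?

Bob receives Eve's public value M = 14^34 mod 1129 instead of the honest one.
14^1 ≡ 14 (mod 1129)
14^2 = (14^1)^2 ≡ 14^2 = 196 ≡ 196 (mod 1129)
14^4 = (14^2)^2 ≡ 196^2 = 38416 ≡ 30 (mod 1129)
14^8 = (14^4)^2 ≡ 30^2 = 900 ≡ 900 (mod 1129)
14^16 = (14^8)^2 ≡ 900^2 = 810000 ≡ 507 (mod 1129)
14^32 = (14^16)^2 ≡ 507^2 = 257049 ≡ 766 (mod 1129)
14^34 = 14^32 · 14^2 ≡ 766 · 196 ≡ 1108 (mod 1129).
So M = 1108. Bob computes K = M^60 mod 1129.
1108^1 ≡ 1108 (mod 1129)
1108^2 = (1108^1)^2 ≡ 1108^2 = 1227664 ≡ 441 (mod 1129)
1108^4 = (1108^2)^2 ≡ 441^2 = 194481 ≡ 293 (mod 1129)
1108^8 = (1108^4)^2 ≡ 293^2 = 85849 ≡ 45 (mod 1129)
1108^16 = (1108^8)^2 ≡ 45^2 = 2025 ≡ 896 (mod 1129)
1108^32 = (1108^16)^2 ≡ 896^2 = 802816 ≡ 97 (mod 1129)
1108^60 = 1108^32 · 1108^16 · 1108^8 · 1108^4 ≡ 97 · 896 · 45 · 293 ≡ 849 (mod 1129).

849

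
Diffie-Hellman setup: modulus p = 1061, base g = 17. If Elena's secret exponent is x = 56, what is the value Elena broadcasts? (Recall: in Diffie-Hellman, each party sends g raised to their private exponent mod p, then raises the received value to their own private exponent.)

Public value = 17^56 (mod 1061).
17^1 ≡ 17 (mod 1061)
17^2 = (17^1)^2 ≡ 17^2 = 289 ≡ 289 (mod 1061)
17^4 = (17^2)^2 ≡ 289^2 = 83521 ≡ 763 (mod 1061)
17^8 = (17^4)^2 ≡ 763^2 = 582169 ≡ 741 (mod 1061)
17^16 = (17^8)^2 ≡ 741^2 = 549081 ≡ 544 (mod 1061)
17^32 = (17^16)^2 ≡ 544^2 = 295936 ≡ 978 (mod 1061)
17^56 = 17^32 · 17^16 · 17^8 ≡ 978 · 544 · 741 ≡ 1003 (mod 1061).

1003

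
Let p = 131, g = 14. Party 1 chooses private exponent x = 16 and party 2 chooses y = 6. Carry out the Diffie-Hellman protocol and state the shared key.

59

Party 2 sends B = g^y mod p = 14^6 mod 131.
14^1 ≡ 14 (mod 131)
14^2 = (14^1)^2 ≡ 14^2 = 196 ≡ 65 (mod 131)
14^4 = (14^2)^2 ≡ 65^2 = 4225 ≡ 33 (mod 131)
14^6 = 14^4 · 14^2 ≡ 33 · 65 ≡ 49 (mod 131).
So B = 49. Party 1 then computes K = B^x mod p = 49^16 mod 131.
49^1 ≡ 49 (mod 131)
49^2 = (49^1)^2 ≡ 49^2 = 2401 ≡ 43 (mod 131)
49^4 = (49^2)^2 ≡ 43^2 = 1849 ≡ 15 (mod 131)
49^8 = (49^4)^2 ≡ 15^2 = 225 ≡ 94 (mod 131)
49^16 = (49^8)^2 ≡ 94^2 = 8836 ≡ 59 (mod 131)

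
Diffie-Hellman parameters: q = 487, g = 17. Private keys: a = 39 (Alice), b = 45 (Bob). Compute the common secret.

Bob sends B = g^b mod q = 17^45 mod 487.
17^1 ≡ 17 (mod 487)
17^2 = (17^1)^2 ≡ 17^2 = 289 ≡ 289 (mod 487)
17^4 = (17^2)^2 ≡ 289^2 = 83521 ≡ 244 (mod 487)
17^8 = (17^4)^2 ≡ 244^2 = 59536 ≡ 122 (mod 487)
17^16 = (17^8)^2 ≡ 122^2 = 14884 ≡ 274 (mod 487)
17^32 = (17^16)^2 ≡ 274^2 = 75076 ≡ 78 (mod 487)
17^45 = 17^32 · 17^8 · 17^4 · 17^1 ≡ 78 · 122 · 244 · 17 ≡ 44 (mod 487).
So B = 44. Alice then computes K = B^a mod q = 44^39 mod 487.
44^1 ≡ 44 (mod 487)
44^2 = (44^1)^2 ≡ 44^2 = 1936 ≡ 475 (mod 487)
44^4 = (44^2)^2 ≡ 475^2 = 225625 ≡ 144 (mod 487)
44^8 = (44^4)^2 ≡ 144^2 = 20736 ≡ 282 (mod 487)
44^16 = (44^8)^2 ≡ 282^2 = 79524 ≡ 143 (mod 487)
44^32 = (44^16)^2 ≡ 143^2 = 20449 ≡ 482 (mod 487)
44^39 = 44^32 · 44^4 · 44^2 · 44^1 ≡ 482 · 144 · 475 · 44 ≡ 300 (mod 487).

300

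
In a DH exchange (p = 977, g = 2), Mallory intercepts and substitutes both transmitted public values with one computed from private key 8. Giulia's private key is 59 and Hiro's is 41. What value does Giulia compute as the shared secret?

774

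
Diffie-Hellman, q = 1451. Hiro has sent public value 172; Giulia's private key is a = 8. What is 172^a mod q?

1006

Shared key K = 172^8 mod 1451.
172^1 ≡ 172 (mod 1451)
172^2 = (172^1)^2 ≡ 172^2 = 29584 ≡ 564 (mod 1451)
172^4 = (172^2)^2 ≡ 564^2 = 318096 ≡ 327 (mod 1451)
172^8 = (172^4)^2 ≡ 327^2 = 106929 ≡ 1006 (mod 1451)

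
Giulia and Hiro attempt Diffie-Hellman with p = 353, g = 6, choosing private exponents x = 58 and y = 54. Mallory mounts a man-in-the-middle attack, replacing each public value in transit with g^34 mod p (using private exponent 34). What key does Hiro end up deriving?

Hiro receives Mallory's public value M = 6^34 mod 353 instead of the honest one.
6^1 ≡ 6 (mod 353)
6^2 = (6^1)^2 ≡ 6^2 = 36 ≡ 36 (mod 353)
6^4 = (6^2)^2 ≡ 36^2 = 1296 ≡ 237 (mod 353)
6^8 = (6^4)^2 ≡ 237^2 = 56169 ≡ 42 (mod 353)
6^16 = (6^8)^2 ≡ 42^2 = 1764 ≡ 352 (mod 353)
6^32 = (6^16)^2 ≡ 352^2 = 123904 ≡ 1 (mod 353)
6^34 = 6^32 · 6^2 ≡ 1 · 36 ≡ 36 (mod 353).
So M = 36. Hiro computes K = M^54 mod 353.
36^1 ≡ 36 (mod 353)
36^2 = (36^1)^2 ≡ 36^2 = 1296 ≡ 237 (mod 353)
36^4 = (36^2)^2 ≡ 237^2 = 56169 ≡ 42 (mod 353)
36^8 = (36^4)^2 ≡ 42^2 = 1764 ≡ 352 (mod 353)
36^16 = (36^8)^2 ≡ 352^2 = 123904 ≡ 1 (mod 353)
36^32 = (36^16)^2 ≡ 1^2 = 1 ≡ 1 (mod 353)
36^54 = 36^32 · 36^16 · 36^4 · 36^2 ≡ 1 · 1 · 42 · 237 ≡ 70 (mod 353).

70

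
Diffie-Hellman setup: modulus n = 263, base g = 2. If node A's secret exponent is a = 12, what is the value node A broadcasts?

151

Public value = 2^12 mod 263.
2^1 ≡ 2 (mod 263)
2^2 = (2^1)^2 ≡ 2^2 = 4 ≡ 4 (mod 263)
2^4 = (2^2)^2 ≡ 4^2 = 16 ≡ 16 (mod 263)
2^8 = (2^4)^2 ≡ 16^2 = 256 ≡ 256 (mod 263)
2^12 = 2^8 · 2^4 ≡ 256 · 16 ≡ 151 (mod 263).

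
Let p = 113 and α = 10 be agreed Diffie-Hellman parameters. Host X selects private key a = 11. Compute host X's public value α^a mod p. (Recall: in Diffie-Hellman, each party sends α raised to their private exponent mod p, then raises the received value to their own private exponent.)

24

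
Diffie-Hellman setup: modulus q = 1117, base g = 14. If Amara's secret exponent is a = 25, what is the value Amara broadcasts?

29

Public value = 14^25 mod 1117.
14^1 ≡ 14 (mod 1117)
14^2 = (14^1)^2 ≡ 14^2 = 196 ≡ 196 (mod 1117)
14^4 = (14^2)^2 ≡ 196^2 = 38416 ≡ 438 (mod 1117)
14^8 = (14^4)^2 ≡ 438^2 = 191844 ≡ 837 (mod 1117)
14^16 = (14^8)^2 ≡ 837^2 = 700569 ≡ 210 (mod 1117)
14^25 = 14^16 · 14^8 · 14^1 ≡ 210 · 837 · 14 ≡ 29 (mod 1117).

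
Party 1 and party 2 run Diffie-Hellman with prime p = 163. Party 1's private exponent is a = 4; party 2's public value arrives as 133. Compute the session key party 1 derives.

Shared key K = 133^4 mod 163.
133^1 ≡ 133 (mod 163)
133^2 = (133^1)^2 ≡ 133^2 = 17689 ≡ 85 (mod 163)
133^4 = (133^2)^2 ≡ 85^2 = 7225 ≡ 53 (mod 163)

53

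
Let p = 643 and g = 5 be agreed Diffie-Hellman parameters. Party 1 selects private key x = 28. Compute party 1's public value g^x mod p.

Public value = 5^28 mod 643.
5^1 ≡ 5 (mod 643)
5^2 = (5^1)^2 ≡ 5^2 = 25 ≡ 25 (mod 643)
5^4 = (5^2)^2 ≡ 25^2 = 625 ≡ 625 (mod 643)
5^8 = (5^4)^2 ≡ 625^2 = 390625 ≡ 324 (mod 643)
5^16 = (5^8)^2 ≡ 324^2 = 104976 ≡ 167 (mod 643)
5^28 = 5^16 · 5^8 · 5^4 ≡ 167 · 324 · 625 ≡ 201 (mod 643).

201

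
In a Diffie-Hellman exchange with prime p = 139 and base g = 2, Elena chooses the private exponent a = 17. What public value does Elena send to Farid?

Public value = 2^17 (mod 139).
2^1 ≡ 2 (mod 139)
2^2 = (2^1)^2 ≡ 2^2 = 4 ≡ 4 (mod 139)
2^4 = (2^2)^2 ≡ 4^2 = 16 ≡ 16 (mod 139)
2^8 = (2^4)^2 ≡ 16^2 = 256 ≡ 117 (mod 139)
2^16 = (2^8)^2 ≡ 117^2 = 13689 ≡ 67 (mod 139)
2^17 = 2^16 · 2^1 ≡ 67 · 2 ≡ 134 (mod 139).

134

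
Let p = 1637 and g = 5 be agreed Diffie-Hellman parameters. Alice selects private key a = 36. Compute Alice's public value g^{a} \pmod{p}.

1336

Public value = 5^{36} \pmod{1637}.
5^1 ≡ 5 (mod 1637)
5^2 = (5^1)^2 ≡ 5^2 = 25 ≡ 25 (mod 1637)
5^4 = (5^2)^2 ≡ 25^2 = 625 ≡ 625 (mod 1637)
5^8 = (5^4)^2 ≡ 625^2 = 390625 ≡ 1019 (mod 1637)
5^16 = (5^8)^2 ≡ 1019^2 = 1038361 ≡ 503 (mod 1637)
5^32 = (5^16)^2 ≡ 503^2 = 253009 ≡ 911 (mod 1637)
5^36 = 5^32 · 5^4 ≡ 911 · 625 ≡ 1336 (mod 1637).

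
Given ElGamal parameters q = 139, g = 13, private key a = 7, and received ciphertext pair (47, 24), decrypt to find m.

Shared mask s = c₁^a mod q = 47^7 mod 139.
47^1 ≡ 47 (mod 139)
47^2 = (47^1)^2 ≡ 47^2 = 2209 ≡ 124 (mod 139)
47^4 = (47^2)^2 ≡ 124^2 = 15376 ≡ 86 (mod 139)
47^7 = 47^4 · 47^2 · 47^1 ≡ 86 · 124 · 47 ≡ 113 (mod 139).
So s = 113; s⁻¹ ≡ 16 (mod 139).
m = c₂ · s⁻¹ mod 139 = 24 · 16 mod 139 = 106.

106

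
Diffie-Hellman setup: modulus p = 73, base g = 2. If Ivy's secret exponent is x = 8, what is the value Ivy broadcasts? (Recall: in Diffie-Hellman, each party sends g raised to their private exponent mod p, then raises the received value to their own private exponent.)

37

Public value = 2^8 (mod 73).
2^1 ≡ 2 (mod 73)
2^2 = (2^1)^2 ≡ 2^2 = 4 ≡ 4 (mod 73)
2^4 = (2^2)^2 ≡ 4^2 = 16 ≡ 16 (mod 73)
2^8 = (2^4)^2 ≡ 16^2 = 256 ≡ 37 (mod 73)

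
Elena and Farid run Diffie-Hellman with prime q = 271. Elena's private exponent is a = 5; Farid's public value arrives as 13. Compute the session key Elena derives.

Shared key K = 13^5 mod 271.
13^1 ≡ 13 (mod 271)
13^2 = (13^1)^2 ≡ 13^2 = 169 ≡ 169 (mod 271)
13^4 = (13^2)^2 ≡ 169^2 = 28561 ≡ 106 (mod 271)
13^5 = 13^4 · 13^1 ≡ 106 · 13 ≡ 23 (mod 271).

23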